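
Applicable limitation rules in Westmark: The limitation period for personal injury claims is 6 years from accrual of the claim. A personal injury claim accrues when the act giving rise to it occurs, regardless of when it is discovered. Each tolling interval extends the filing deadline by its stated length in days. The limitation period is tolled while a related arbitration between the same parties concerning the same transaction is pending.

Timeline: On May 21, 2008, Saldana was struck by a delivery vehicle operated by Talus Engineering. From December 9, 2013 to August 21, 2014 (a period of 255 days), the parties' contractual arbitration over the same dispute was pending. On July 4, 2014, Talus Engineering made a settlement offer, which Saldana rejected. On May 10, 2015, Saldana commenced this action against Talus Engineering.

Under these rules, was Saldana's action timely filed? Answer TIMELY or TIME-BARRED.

The claim accrued on May 21, 2008, when the wrongful act occurred.
6 years from May 21, 2008 is May 21, 2014.
The pending related arbitration from December 9, 2013 to August 21, 2014 tolled the period for 255 days, extending the deadline to January 31, 2015.
The other events in the timeline have no effect on the limitation period under the stated rules.
Saldana filed on May 10, 2015, after the January 31, 2015 deadline, so the action is time-barred.

TIME-BARRED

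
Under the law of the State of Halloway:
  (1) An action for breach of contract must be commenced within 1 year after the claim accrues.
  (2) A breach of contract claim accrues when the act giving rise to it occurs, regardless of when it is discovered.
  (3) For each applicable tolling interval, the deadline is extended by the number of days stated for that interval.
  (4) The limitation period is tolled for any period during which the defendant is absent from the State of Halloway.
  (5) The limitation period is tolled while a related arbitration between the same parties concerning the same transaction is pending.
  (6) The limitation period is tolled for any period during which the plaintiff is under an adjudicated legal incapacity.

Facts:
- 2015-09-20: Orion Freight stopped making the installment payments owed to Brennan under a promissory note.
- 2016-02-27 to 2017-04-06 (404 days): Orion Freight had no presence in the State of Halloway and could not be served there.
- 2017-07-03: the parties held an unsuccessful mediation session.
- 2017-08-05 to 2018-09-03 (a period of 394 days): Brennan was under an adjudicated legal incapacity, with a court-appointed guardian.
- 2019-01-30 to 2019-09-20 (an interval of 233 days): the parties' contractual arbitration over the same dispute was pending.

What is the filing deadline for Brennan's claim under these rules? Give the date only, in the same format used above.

2018-11-27

The limitation period began to run on 2015-09-20.
1 year from 2015-09-20 is 2016-09-20.
The period was tolled for 404 days by the defendant's absence from the jurisdiction (2016-02-27 to 2017-04-06), pushing the deadline to 2017-10-29.
Because the plaintiff's legal incapacity ran from 2017-08-05 to 2018-09-03, the deadline is extended by 394 days to 2018-11-27.
By the time the pending related arbitration began on 2019-01-30, the limitation period had already expired on 2018-11-27; that interval cannot revive it.
The other events in the timeline have no effect on the limitation period under the stated rules.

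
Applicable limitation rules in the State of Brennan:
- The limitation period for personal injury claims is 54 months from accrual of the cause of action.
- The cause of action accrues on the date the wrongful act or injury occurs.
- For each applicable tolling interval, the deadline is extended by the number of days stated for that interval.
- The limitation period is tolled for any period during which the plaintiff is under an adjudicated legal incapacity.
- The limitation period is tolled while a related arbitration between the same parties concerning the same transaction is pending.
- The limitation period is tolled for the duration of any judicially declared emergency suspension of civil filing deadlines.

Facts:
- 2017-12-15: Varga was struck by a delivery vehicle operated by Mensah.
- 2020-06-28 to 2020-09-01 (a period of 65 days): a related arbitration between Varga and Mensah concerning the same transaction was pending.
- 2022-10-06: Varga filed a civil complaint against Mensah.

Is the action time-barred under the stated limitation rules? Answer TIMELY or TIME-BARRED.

The claim accrued on 2017-12-15, when the wrongful act occurred.
The untolled deadline — 54 months after 2017-12-15 — is 2022-06-15.
The pending related arbitration from 2020-06-28 to 2020-09-01 tolled the period for 65 days, extending the deadline to 2022-08-19.
Varga filed on 2022-10-06, after the 2022-08-19 deadline, so the action is time-barred.

TIME-BARRED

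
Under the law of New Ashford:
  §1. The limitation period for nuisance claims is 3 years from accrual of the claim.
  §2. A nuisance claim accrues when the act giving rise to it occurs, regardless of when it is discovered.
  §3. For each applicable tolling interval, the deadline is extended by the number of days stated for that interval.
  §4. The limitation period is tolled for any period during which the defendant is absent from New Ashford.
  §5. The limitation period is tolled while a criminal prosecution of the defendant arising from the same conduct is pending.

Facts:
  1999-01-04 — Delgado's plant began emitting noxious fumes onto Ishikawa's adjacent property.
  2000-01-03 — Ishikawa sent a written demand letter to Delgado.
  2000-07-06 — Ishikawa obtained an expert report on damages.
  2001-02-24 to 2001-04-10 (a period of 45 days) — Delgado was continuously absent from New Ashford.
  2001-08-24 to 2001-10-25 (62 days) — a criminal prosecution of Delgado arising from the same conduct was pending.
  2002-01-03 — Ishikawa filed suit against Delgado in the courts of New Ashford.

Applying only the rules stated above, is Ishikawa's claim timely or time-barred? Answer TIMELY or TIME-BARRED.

The limitation period began to run on 1999-01-04.
Adding the 3 years base period to 1999-01-04 gives a deadline of 2002-01-04, before any tolling.
The period was tolled for 45 days by the defendant's absence from the jurisdiction (2001-02-24 to 2001-04-10), pushing the deadline to 2002-02-18.
The period was tolled for 62 days by the pending criminal prosecution (2001-08-24 to 2001-10-25), pushing the deadline to 2002-04-21.
The other events in the timeline have no effect on the limitation period under the stated rules.
The 2002-01-03 filing precedes the 2002-04-21 deadline; the claim is timely.

TIMELY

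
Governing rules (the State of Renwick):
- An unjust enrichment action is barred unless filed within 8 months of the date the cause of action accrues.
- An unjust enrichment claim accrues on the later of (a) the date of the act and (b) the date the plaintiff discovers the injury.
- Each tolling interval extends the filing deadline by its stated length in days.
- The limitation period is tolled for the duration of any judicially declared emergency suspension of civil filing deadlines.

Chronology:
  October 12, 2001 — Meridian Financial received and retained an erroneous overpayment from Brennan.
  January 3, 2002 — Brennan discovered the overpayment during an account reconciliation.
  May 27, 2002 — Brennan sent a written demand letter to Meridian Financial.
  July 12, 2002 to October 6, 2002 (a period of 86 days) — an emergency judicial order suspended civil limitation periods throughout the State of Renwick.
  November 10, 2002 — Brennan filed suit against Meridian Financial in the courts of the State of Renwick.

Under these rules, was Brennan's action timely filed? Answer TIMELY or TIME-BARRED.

Because discovery on January 3, 2002 post-dates the October 12, 2001 act, accrual under the later-of rule falls on January 3, 2002.
The untolled deadline — 8 months after January 3, 2002 — is September 3, 2002.
The period was tolled for 86 days by the emergency suspension of filing deadlines (July 12, 2002 to October 6, 2002), pushing the deadline to November 28, 2002.
Nothing else in the chronology tolls or restarts the period.
Brennan filed on November 10, 2002, before the November 28, 2002 deadline, so the action is timely.

TIMELY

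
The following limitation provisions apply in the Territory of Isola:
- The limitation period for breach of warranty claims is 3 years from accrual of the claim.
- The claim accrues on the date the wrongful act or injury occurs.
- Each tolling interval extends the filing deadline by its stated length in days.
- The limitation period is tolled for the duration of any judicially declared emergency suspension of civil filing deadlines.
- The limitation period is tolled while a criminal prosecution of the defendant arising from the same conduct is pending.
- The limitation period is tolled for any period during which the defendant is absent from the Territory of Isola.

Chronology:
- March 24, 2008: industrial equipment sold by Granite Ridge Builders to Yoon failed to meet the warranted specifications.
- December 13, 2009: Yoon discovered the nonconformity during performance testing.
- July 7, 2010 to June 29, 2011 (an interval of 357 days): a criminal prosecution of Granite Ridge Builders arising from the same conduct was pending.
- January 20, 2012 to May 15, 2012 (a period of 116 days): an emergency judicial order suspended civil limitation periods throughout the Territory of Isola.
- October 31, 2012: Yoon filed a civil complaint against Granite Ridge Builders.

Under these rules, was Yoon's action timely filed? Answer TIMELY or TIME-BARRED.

Because the rule ties accrual to occurrence, the claim accrued on March 24, 2008, not on the December 13, 2009 discovery date.
The untolled deadline — 3 years after March 24, 2008 — is March 24, 2011.
The period was tolled for 357 days by the pending criminal prosecution (July 7, 2010 to June 29, 2011), pushing the deadline to March 15, 2012.
Because the emergency suspension of filing deadlines ran from January 20, 2012 to May 15, 2012, the deadline is extended by 116 days to July 9, 2012.
The October 31, 2012 filing falls after the July 9, 2012 deadline; the claim is time-barred.

TIME-BARRED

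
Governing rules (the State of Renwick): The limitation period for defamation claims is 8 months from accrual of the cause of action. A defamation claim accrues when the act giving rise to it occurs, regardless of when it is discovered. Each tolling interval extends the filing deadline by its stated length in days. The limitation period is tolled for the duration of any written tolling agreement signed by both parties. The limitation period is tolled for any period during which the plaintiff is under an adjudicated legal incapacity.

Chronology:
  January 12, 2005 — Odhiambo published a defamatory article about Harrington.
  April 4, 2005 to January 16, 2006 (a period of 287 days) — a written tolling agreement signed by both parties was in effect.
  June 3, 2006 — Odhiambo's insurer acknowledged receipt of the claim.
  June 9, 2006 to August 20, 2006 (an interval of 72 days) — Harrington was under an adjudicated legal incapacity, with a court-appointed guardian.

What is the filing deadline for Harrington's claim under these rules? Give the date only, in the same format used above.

The claim accrued on January 12, 2005, when the wrongful act occurred.
8 months from January 12, 2005 is September 12, 2005.
The written tolling agreement from April 4, 2005 to January 16, 2006 tolled the period for 287 days, extending the deadline to June 26, 2006.
The plaintiff's legal incapacity from June 9, 2006 to August 20, 2006 tolled the period for 72 days, extending the deadline to September 6, 2006.
The other events in the timeline have no effect on the limitation period under the stated rules.

September 6, 2006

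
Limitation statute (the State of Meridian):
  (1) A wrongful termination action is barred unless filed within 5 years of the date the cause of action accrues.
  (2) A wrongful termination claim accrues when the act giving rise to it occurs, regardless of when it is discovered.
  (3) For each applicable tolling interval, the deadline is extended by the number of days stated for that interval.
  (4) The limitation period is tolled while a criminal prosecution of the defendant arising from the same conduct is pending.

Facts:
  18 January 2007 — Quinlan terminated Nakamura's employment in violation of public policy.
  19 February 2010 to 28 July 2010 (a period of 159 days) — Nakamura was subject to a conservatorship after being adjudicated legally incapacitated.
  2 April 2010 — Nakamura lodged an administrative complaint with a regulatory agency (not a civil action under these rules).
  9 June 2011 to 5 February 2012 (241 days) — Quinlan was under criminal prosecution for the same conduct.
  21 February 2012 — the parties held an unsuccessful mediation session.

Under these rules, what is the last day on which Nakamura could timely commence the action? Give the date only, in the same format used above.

The cause of action accrued on 18 January 2007, the date of the act.
Adding the 5 years base period to 18 January 2007 gives a deadline of 18 January 2012, before any tolling.
The pending criminal prosecution from 9 June 2011 to 5 February 2012 tolled the period for 241 days, extending the deadline to 15 September 2012.
The plaintiff's legal incapacity from 19 February 2010 to 28 July 2010 does not toll the period, because no stated rule makes the plaintiff's incapacity a tolling event.
None of the other events listed affects the running of the period under the stated rules.

15 September 2012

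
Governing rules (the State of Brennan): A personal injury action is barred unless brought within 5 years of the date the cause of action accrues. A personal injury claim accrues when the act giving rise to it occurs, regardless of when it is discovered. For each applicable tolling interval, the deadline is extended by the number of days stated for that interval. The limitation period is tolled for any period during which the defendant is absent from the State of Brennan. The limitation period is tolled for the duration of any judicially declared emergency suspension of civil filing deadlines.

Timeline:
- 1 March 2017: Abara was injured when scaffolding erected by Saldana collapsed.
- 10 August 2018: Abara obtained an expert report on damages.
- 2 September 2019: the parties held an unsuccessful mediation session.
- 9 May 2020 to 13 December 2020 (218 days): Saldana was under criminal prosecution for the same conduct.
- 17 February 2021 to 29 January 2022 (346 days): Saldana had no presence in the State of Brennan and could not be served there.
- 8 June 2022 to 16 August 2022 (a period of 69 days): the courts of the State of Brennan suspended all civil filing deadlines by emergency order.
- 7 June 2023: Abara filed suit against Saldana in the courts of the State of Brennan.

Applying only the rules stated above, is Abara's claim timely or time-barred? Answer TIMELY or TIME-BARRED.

The cause of action accrued on 1 March 2017, the date of the act.
5 years from 1 March 2017 is 1 March 2022.
The period was tolled for 346 days by the defendant's absence from the jurisdiction (17 February 2021 to 29 January 2022), pushing the deadline to 10 February 2023.
The period was tolled for 69 days by the emergency suspension of filing deadlines (8 June 2022 to 16 August 2022), pushing the deadline to 20 April 2023.
Although a criminal prosecution ran from 9 May 2020 to 13 December 2020, the stated rules do not make that a tolling event, so it is disregarded.
Nothing else in the chronology tolls or restarts the period.
Abara filed on 7 June 2023, after the 20 April 2023 deadline, so the action is time-barred.

TIME-BARRED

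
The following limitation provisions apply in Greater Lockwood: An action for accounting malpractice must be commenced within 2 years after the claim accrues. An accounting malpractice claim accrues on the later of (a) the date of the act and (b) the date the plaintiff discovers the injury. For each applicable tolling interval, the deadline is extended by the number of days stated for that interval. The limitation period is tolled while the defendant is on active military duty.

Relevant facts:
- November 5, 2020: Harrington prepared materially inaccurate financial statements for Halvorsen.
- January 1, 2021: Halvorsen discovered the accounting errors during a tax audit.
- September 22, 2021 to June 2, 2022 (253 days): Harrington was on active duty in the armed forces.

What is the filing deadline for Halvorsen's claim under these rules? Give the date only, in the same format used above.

Because discovery on January 1, 2021 post-dates the November 5, 2020 act, accrual under the later-of rule falls on January 1, 2021.
The untolled deadline — 2 years after January 1, 2021 — is January 1, 2023.
Because the defendant's active military service ran from September 22, 2021 to June 2, 2022, the deadline is extended by 253 days to September 11, 2023.

September 11, 2023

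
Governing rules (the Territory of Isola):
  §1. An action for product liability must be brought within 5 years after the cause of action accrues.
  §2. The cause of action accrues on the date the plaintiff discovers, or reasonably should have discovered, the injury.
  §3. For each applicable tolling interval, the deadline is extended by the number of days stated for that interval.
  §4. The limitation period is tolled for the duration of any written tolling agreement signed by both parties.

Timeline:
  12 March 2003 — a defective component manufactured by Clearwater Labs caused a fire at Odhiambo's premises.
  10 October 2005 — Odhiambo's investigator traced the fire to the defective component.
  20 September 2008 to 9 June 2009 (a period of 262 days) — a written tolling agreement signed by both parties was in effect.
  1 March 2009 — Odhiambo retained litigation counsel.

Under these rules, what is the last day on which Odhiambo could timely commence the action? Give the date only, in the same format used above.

29 June 2011

The claim did not accrue until Odhiambo discovered the injury on 10 October 2005; the 12 March 2003 act date does not start the clock under the stated rule.
Adding the 5 years base period to 10 October 2005 gives a deadline of 10 October 2010, before any tolling.
The written tolling agreement from 20 September 2008 to 9 June 2009 tolled the period for 262 days, extending the deadline to 29 June 2011.
Nothing else in the chronology tolls or restarts the period.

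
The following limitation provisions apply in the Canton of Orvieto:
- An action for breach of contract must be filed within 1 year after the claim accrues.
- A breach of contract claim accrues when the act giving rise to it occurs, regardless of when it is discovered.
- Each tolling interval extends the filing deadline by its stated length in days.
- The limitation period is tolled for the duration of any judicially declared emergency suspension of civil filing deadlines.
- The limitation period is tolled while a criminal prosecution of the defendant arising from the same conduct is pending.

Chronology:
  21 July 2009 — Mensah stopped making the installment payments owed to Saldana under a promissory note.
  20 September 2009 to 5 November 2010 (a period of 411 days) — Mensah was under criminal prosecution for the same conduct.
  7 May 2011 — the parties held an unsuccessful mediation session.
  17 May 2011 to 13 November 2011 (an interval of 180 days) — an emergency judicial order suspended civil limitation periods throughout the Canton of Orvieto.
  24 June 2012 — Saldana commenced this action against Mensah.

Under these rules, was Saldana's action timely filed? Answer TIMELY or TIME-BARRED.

TIME-BARRED

The limitation period began to run on 21 July 2009.
1 year from 21 July 2009 is 21 July 2010.
Because the pending criminal prosecution ran from 20 September 2009 to 5 November 2010, the deadline is extended by 411 days to 5 September 2011.
Because the emergency suspension of filing deadlines ran from 17 May 2011 to 13 November 2011, the deadline is extended by 180 days to 3 March 2012.
None of the other events listed affects the running of the period under the stated rules.
The 24 June 2012 filing falls after the 3 March 2012 deadline; the claim is time-barred.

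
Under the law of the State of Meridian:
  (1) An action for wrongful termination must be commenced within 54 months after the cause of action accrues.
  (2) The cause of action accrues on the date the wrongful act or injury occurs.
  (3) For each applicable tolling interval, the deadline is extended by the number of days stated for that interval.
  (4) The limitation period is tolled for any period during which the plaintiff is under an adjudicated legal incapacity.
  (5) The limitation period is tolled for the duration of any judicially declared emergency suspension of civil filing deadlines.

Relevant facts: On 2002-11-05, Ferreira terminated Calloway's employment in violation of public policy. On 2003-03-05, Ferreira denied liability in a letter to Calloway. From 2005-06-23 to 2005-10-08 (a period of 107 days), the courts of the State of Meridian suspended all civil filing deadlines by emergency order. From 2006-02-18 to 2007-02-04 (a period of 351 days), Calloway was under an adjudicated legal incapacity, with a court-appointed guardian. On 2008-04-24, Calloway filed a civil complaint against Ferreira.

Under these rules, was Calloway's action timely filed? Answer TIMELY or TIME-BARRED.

TIMELY

The limitation period began to run on 2002-11-05.
The untolled deadline — 54 months after 2002-11-05 — is 2007-05-05.
The emergency suspension of filing deadlines from 2005-06-23 to 2005-10-08 tolled the period for 107 days, extending the deadline to 2007-08-20.
The period was tolled for 351 days by the plaintiff's legal incapacity (2006-02-18 to 2007-02-04), pushing the deadline to 2008-08-05.
Nothing else in the chronology tolls or restarts the period.
Filing on 2008-04-24 beat the 2008-08-05 deadline — the action is timely.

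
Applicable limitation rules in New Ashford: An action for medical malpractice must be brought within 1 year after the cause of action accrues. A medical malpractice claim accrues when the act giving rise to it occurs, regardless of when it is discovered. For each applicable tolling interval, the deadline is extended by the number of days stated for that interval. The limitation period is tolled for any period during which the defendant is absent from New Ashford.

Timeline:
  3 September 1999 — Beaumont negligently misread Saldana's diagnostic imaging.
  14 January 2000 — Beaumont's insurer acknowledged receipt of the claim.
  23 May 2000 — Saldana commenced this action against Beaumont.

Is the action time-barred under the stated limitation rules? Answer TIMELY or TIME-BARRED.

The limitation period began to run on 3 September 1999.
The untolled deadline — 1 year after 3 September 1999 — is 3 September 2000.
Nothing else in the chronology tolls or restarts the period.
The 23 May 2000 filing precedes the 3 September 2000 deadline; the claim is timely.

TIMELY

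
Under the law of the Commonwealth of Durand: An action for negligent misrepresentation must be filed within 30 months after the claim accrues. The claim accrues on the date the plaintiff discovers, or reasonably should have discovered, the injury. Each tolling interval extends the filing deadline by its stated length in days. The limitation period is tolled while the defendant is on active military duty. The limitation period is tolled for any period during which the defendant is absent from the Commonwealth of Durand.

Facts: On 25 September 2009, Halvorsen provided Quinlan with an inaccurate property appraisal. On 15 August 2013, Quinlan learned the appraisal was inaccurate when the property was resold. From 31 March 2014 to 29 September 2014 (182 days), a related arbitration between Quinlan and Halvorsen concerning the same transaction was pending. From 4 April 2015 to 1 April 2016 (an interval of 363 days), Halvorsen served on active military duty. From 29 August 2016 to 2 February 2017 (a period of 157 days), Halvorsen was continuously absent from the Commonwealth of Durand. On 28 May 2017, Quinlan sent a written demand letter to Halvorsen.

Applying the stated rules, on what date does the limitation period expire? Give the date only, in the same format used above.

19 July 2017

Accrual is tied to discovery, so the period began on 15 August 2013 rather than on 25 September 2009 when the act occurred.
30 months from 15 August 2013 is 15 February 2016.
The defendant's active military service from 4 April 2015 to 1 April 2016 tolled the period for 363 days, extending the deadline to 12 February 2017.
The defendant's absence from the jurisdiction from 29 August 2016 to 2 February 2017 tolled the period for 157 days, extending the deadline to 19 July 2017.
The pending related arbitration from 31 March 2014 to 29 September 2014 does not toll the period, because no stated rule makes a pending arbitration a tolling event.
The other events in the timeline have no effect on the limitation period under the stated rules.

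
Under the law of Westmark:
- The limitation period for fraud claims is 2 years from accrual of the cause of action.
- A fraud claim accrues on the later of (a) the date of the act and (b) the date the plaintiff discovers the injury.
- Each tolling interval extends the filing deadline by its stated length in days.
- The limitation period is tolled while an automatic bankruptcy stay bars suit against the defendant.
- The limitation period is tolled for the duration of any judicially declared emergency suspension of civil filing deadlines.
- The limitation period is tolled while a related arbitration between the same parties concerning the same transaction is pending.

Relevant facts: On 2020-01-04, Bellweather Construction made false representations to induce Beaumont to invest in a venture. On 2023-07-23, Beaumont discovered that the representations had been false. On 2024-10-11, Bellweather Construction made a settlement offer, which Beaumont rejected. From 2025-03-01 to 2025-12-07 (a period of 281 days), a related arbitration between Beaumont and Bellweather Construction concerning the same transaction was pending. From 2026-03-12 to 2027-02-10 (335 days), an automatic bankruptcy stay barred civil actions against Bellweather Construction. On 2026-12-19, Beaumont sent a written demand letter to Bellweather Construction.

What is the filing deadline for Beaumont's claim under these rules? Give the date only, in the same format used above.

2027-03-31

Because discovery on 2023-07-23 post-dates the 2020-01-04 act, accrual under the later-of rule falls on 2023-07-23.
2 years from 2023-07-23 is 2025-07-23.
The pending related arbitration from 2025-03-01 to 2025-12-07 tolled the period for 281 days, extending the deadline to 2026-04-30.
The automatic bankruptcy stay from 2026-03-12 to 2027-02-10 tolled the period for 335 days, extending the deadline to 2027-03-31.
The other events in the timeline have no effect on the limitation period under the stated rules.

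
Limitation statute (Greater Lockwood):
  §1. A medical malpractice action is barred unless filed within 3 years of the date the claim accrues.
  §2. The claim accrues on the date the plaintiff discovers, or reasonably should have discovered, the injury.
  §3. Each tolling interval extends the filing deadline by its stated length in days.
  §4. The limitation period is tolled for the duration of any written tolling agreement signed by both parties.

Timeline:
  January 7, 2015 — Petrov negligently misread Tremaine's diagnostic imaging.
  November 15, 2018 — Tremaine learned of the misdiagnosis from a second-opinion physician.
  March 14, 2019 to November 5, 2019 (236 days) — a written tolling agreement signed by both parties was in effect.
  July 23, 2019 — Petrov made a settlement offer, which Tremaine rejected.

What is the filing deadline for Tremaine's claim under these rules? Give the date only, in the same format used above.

Under the discovery rule, the claim accrued on November 15, 2018, when Tremaine discovered the injury — not on the January 7, 2015 date of the underlying act.
3 years from November 15, 2018 is November 15, 2021.
The period was tolled for 236 days by the written tolling agreement (March 14, 2019 to November 5, 2019), pushing the deadline to July 9, 2022.
None of the other events listed affects the running of the period under the stated rules.

July 9, 2022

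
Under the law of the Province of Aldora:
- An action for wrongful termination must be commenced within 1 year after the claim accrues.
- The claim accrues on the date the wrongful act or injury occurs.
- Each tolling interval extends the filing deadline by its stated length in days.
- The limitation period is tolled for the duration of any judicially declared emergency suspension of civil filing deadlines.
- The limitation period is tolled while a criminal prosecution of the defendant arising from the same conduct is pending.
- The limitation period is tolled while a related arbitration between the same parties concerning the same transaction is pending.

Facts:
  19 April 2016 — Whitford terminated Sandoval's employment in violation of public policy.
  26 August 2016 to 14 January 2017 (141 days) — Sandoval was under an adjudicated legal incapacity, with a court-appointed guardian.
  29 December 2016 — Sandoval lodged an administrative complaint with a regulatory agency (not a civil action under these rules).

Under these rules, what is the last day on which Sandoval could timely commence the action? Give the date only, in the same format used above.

The claim accrued on 19 April 2016, when the wrongful act occurred.
The untolled deadline — 1 year after 19 April 2016 — is 19 April 2017.
Although the plaintiff's incapacity ran from 26 August 2016 to 14 January 2017, the stated rules do not make that a tolling event, so it is disregarded.
None of the other events listed affects the running of the period under the stated rules.

19 April 2017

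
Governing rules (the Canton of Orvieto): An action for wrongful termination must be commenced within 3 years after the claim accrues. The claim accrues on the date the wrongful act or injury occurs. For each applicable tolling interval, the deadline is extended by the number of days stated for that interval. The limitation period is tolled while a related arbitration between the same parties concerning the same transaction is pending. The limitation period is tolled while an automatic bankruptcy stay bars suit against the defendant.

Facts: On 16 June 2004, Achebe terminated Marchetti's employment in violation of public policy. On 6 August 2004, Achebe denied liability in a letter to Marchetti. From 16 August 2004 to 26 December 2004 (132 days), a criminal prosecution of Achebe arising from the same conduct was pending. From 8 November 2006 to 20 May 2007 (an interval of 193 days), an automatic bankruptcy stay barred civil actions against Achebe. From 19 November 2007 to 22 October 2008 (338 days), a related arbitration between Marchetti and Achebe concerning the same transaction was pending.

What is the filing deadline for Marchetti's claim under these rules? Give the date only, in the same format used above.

28 November 2008

The claim accrued on 16 June 2004, the date of the act.
3 years from 16 June 2004 is 16 June 2007.
The period was tolled for 193 days by the automatic bankruptcy stay (8 November 2006 to 20 May 2007), pushing the deadline to 26 December 2007.
The pending related arbitration from 19 November 2007 to 22 October 2008 tolled the period for 338 days, extending the deadline to 28 November 2008.
The pending criminal prosecution from 16 August 2004 to 26 December 2004 does not toll the period, because no stated rule makes a criminal prosecution a tolling event.
The other events in the timeline have no effect on the limitation period under the stated rules.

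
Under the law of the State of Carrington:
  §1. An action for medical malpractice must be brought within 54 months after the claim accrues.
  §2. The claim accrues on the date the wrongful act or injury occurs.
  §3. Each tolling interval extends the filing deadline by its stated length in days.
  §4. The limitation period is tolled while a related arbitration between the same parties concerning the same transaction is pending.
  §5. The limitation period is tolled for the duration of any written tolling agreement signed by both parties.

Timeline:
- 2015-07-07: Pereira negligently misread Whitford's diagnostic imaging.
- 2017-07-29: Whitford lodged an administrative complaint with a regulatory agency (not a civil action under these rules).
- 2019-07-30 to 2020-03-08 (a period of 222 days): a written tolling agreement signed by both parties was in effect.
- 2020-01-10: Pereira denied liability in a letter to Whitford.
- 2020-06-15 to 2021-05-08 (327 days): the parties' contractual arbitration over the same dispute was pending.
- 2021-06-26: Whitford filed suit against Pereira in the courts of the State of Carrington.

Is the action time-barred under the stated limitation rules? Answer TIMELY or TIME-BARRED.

The claim accrued on 2015-07-07, the date of the act.
The untolled deadline — 54 months after 2015-07-07 — is 2020-01-07.
The period was tolled for 222 days by the written tolling agreement (2019-07-30 to 2020-03-08), pushing the deadline to 2020-08-16.
The period was tolled for 327 days by the pending related arbitration (2020-06-15 to 2021-05-08), pushing the deadline to 2021-07-09.
Nothing else in the chronology tolls or restarts the period.
The 2021-06-26 filing precedes the 2021-07-09 deadline; the claim is timely.

TIMELY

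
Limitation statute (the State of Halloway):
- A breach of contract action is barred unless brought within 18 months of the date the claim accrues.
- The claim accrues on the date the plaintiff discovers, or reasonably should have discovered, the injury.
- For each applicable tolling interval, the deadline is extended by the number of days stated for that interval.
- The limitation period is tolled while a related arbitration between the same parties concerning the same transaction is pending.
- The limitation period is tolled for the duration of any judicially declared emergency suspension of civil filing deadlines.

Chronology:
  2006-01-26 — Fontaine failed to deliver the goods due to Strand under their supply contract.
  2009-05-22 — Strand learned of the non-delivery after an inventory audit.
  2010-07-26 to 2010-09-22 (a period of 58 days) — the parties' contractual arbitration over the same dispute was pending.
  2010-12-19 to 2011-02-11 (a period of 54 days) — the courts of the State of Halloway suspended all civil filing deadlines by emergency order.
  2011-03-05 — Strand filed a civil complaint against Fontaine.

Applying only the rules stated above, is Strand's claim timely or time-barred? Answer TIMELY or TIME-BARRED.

Under the discovery rule, the claim accrued on 2009-05-22, when Strand discovered the injury — not on the 2006-01-26 date of the underlying act.
Adding the 18 months base period to 2009-05-22 gives a deadline of 2010-11-22, before any tolling.
The pending related arbitration from 2010-07-26 to 2010-09-22 tolled the period for 58 days, extending the deadline to 2011-01-19.
The emergency suspension of filing deadlines from 2010-12-19 to 2011-02-11 tolled the period for 54 days, extending the deadline to 2011-03-14.
The 2011-03-05 filing precedes the 2011-03-14 deadline; the claim is timely.

TIMELY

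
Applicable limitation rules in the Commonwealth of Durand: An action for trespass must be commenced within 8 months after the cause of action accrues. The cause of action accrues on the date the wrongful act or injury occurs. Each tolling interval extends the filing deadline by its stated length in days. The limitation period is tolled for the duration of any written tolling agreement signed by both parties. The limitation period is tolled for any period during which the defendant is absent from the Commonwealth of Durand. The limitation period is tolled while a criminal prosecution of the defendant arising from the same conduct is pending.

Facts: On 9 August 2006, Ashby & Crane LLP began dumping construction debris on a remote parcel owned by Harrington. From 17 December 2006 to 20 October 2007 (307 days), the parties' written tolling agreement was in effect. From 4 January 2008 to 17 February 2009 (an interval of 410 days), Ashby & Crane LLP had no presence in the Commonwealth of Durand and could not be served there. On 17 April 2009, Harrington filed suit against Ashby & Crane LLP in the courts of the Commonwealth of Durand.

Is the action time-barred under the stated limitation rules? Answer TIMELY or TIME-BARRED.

TIME-BARRED

The cause of action accrued on 9 August 2006, the date of the act.
8 months from 9 August 2006 is 9 April 2007.
The written tolling agreement from 17 December 2006 to 20 October 2007 tolled the period for 307 days, extending the deadline to 10 February 2008.
Because the defendant's absence from the jurisdiction ran from 4 January 2008 to 17 February 2009, the deadline is extended by 410 days to 26 March 2009.
The 17 April 2009 filing falls after the 26 March 2009 deadline; the claim is time-barred.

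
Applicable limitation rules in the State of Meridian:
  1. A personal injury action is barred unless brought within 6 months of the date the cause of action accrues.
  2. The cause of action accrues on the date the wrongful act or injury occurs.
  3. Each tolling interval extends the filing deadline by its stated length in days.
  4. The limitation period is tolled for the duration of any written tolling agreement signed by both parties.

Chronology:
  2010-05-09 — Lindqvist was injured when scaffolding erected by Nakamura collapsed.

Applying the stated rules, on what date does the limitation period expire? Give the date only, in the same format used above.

The cause of action accrued on 2010-05-09, the date of the act.
Adding the 6 months base period to 2010-05-09 gives a deadline of 2010-11-09, before any tolling.

2010-11-09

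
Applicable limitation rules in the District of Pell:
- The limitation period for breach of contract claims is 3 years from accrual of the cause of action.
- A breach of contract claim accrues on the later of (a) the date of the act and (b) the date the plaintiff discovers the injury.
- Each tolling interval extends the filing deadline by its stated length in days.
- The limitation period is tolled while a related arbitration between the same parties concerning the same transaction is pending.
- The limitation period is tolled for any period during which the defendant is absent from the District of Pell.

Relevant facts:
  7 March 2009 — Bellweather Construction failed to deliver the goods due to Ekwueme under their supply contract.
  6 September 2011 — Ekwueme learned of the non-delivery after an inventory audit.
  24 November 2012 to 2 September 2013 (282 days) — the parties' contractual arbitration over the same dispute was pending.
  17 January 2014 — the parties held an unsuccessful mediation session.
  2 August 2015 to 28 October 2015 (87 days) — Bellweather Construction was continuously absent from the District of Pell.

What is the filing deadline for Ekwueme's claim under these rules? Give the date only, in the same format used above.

The claim accrued on 6 September 2011 — the later of the 7 March 2009 act and the 6 September 2011 discovery.
3 years from 6 September 2011 is 6 September 2014.
Because the pending related arbitration ran from 24 November 2012 to 2 September 2013, the deadline is extended by 282 days to 15 June 2015.
The defendant's absence from the jurisdiction starting 2 August 2015 came too late — the period had run on 15 June 2015 — and so does not extend the deadline.
Nothing else in the chronology tolls or restarts the period.

15 June 2015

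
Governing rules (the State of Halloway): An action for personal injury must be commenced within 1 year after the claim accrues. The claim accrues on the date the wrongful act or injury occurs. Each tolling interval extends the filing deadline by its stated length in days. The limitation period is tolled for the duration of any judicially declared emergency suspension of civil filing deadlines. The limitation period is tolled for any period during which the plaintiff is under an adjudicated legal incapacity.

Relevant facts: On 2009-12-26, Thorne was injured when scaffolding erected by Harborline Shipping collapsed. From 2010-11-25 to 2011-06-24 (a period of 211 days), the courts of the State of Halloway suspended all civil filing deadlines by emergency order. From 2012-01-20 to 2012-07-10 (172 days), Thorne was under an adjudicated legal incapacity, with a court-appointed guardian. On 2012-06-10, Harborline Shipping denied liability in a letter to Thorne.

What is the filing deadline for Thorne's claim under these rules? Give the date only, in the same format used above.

2011-07-25

The claim accrued on 2009-12-26, when the wrongful act occurred.
Adding the 1 year base period to 2009-12-26 gives a deadline of 2010-12-26, before any tolling.
Because the emergency suspension of filing deadlines ran from 2010-11-25 to 2011-06-24, the deadline is extended by 211 days to 2011-07-25.
By the time the plaintiff's legal incapacity began on 2012-01-20, the limitation period had already expired on 2011-07-25; that interval cannot revive it.
Nothing else in the chronology tolls or restarts the period.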